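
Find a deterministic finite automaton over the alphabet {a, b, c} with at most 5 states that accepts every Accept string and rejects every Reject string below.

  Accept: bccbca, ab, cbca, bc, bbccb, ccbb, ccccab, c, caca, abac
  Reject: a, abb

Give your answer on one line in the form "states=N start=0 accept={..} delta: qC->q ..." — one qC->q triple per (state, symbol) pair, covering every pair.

states=3 start=0 accept={1,2} delta: 0a->0 0b->1 0c->1 1a->1 1b->0 1c->2 2a->2 2b->2 2c->1

State merging on the prefix tree: take the shortest (then alphabetical) example prefix whose next move is undefined and point that move at state 0, else 1, else 2, ...; a target is out if some Accept/Reject pair would then sit in one state with the same input left (inseparable). If every existing state is out, open a new one.
a: 0a undefined. 0a->0: ok.
b: 0b undefined. 0b->0: no, ab/a meet in 0. Open state 1: 0b->1.
c: 0c undefined. 0c->0: no, ccbb/abb meet in 1 with "b" left. 0c->1: ok.
bb: 1b undefined. 1b->0: ok.
bc: 1c undefined. 1c->0: no, bc/a meet in 0. 1c->1: no, bbccb/a meet in 0. Open state 2: 1c->2.
ca: 1a undefined. 1a->0: no, cbca/a meet in 0. 1a->1: ok.
bcc: 2c undefined. 2c->0: no, ccccab/a meet in 0. 2c->1: ok.
ccb: 2b undefined. 2b->0: no, bbccb/a meet in 0. 2b->1: no, ccbb/a meet in 0. 2b->2: ok.
caca: 2a undefined. 2a->0: no, caca/a meet in 0. 2a->1: no, ccccab/a meet in 0. 2a->2: ok.
All examples now run through 3 states with every (state, symbol) defined. Accept strings end in {1,2}, Reject strings end in {0}; accept={1,2}.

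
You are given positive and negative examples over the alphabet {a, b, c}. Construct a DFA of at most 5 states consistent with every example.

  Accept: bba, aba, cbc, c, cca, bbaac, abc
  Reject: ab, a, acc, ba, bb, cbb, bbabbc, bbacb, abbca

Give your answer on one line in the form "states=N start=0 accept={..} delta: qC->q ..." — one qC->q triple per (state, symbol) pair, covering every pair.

states=4 start=0 accept={2} delta: 0a->1 0b->1 0c->2 1a->0 1b->3 1c->1 2a->2 2b->0 2c->2 3a->2 3b->1 3c->2

State merging on the prefix tree: take the shortest (then alphabetical) example prefix whose next move is undefined and point that move at state 0, else 1, else 2, ...; a target is out if some Accept/Reject pair would then sit in one state with the same input left (inseparable). If every existing state is out, open a new one.
a: 0a undefined. 0a->0: no, aba/ba meet in 0 with "ba" left. Open state 1: 0a->1.
b: 0b undefined. 0b->0: no, bba/a meet in 1. 0b->1: ok.
c: 0c undefined. 0c->0: no, cca/a meet in 1. 0c->1: no, c/a meet in 1. Open state 2: 0c->2.
ab: 1b undefined. 1b->0: no, bba/a meet in 1. 1b->1: no, bba/ba meet in 1 with "a" left. 1b->2: no, c/ab meet in 2. Open state 3: 1b->3.
ac: 1c undefined. 1c->0: no, c/acc meet in 2. 1c->1: ok.
ba: 1a undefined. 1a->0: ok.
cb: 2b undefined. 2b->0: ok.
cc: 2c undefined. 2c->0: no, cca/a meet in 1. 2c->1: no, cca/ba meet in 0. 2c->2: ok.
aba: 3a undefined. 3a->0: no, bba/ba meet in 0. 3a->1: no, bba/a meet in 1. 3a->2: ok.
abb: 3b undefined. 3b->0: no, cca/abbca meet in 2 with "a" left. 3b->1: ok.
abc: 3c undefined. 3c->0: no, abc/ba meet in 0. 3c->1: no, abc/a meet in 1. 3c->2: ok.
cca: 2a undefined. 2a->0: no, cca/ba meet in 0. 2a->1: no, cca/a meet in 1. 2a->2: ok.
All examples now run through 4 states with every (state, symbol) defined. Accept strings end in {2}, Reject strings end in {0,1,3}; accept={2}.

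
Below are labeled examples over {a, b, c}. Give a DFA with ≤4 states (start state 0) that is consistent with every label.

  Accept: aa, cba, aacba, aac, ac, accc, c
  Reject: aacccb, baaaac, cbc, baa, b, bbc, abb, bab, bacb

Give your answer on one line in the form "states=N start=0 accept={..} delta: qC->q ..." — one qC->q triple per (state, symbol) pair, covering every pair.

states=3 start=0 accept={0,2} delta: 0a->0 0b->1 0c->0 1a->2 1b->1 1c->1 2a->1 2b->1 2c->0

Fold the examples into a partial DFA from state 0: repeatedly fix the first undefined (state, symbol) met by the shortest-then-alphabetical prefix, trying targets in increasing order and rejecting any under which an Accept and a Reject string meet in one state with the same remainder; add a state when all current targets are rejected. Accepting states are where Accept strings end.
a: 0a undefined. 0a->0: ok.
b: 0b undefined. 0b->0: no, aa/baa meet in 0. Open state 1: 0b->1.
c: 0c undefined. 0c->0: ok.
ba: 1a undefined. 1a->0: no, aa/baaaac meet in 0. 1a->1: no, cba/aacccb meet in 1. Open state 2: 1a->2.
bb: 1b undefined. 1b->0: no, aa/bbc meet in 0. 1b->1: ok.
baa: 2a undefined. 2a->0: no, aa/baaaac meet in 0. 2a->1: ok.
bab: 2b undefined. 2b->0: no, aa/bab meet in 0. 2b->1: ok.
bac: 2c undefined. 2c->0: ok.
bbc: 1c undefined. 1c->0: no, aa/baaaac meet in 0. 1c->1: ok.
All examples now run through 3 states with every (state, symbol) defined. Accept strings end in {0,2}, Reject strings end in {1}; accept={0,2}.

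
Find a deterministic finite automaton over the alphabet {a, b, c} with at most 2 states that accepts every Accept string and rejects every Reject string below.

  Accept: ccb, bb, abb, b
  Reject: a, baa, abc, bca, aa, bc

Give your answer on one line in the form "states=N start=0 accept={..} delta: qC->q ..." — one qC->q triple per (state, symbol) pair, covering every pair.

states=2 start=0 accept={1} delta: 0a->0 0b->1 0c->0 1a->0 1b->1 1c->0

Grow the machine one transition at a time. Run the examples from 0; the earliest place one falls off (shortest prefix, ties alphabetical) gets sent to the lowest-numbered state that keeps every Accept/Reject pair distinguishable — a pair clashes when both reach the same state with identical unread suffix — and to a fresh state only if none does.
a: 0a undefined. 0a->0: ok.
b: 0b undefined. 0b->0: no, bb/a meet in 0. Open state 1: 0b->1.
c: 0c undefined. 0c->0: ok.
ba: 1a undefined. 1a->0: ok.
bb: 1b undefined. 1b->0: no, bb/a meet in 0. 1b->1: ok.
bc: 1c undefined. 1c->0: ok.
All examples now run through 2 states with every (state, symbol) defined. Accept strings end in {1}, Reject strings end in {0}; accept={1}.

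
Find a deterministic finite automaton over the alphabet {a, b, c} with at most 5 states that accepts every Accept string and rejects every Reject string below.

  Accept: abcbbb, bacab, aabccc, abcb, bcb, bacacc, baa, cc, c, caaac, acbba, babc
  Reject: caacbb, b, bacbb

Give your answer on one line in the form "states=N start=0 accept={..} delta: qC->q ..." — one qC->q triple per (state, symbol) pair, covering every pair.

states=4 start=0 accept={0,2,3} delta: 0a->0 0b->1 0c->0 1a->2 1b->1 1c->2 2a->0 2b->2 2c->3 3a->2 3b->0 3c->0

State merging on the prefix tree: take the shortest (then alphabetical) example prefix whose next move is undefined and point that move at state 0, else 1, else 2, ...; a target is out if some Accept/Reject pair would then sit in one state with the same input left (inseparable). If every existing state is out, open a new one.
a: 0a undefined. 0a->0: ok.
b: 0b undefined. 0b->0: no, baa/b meet in 0. Open state 1: 0b->1.
c: 0c undefined. 0c->0: ok.
ba: 1a undefined. 1a->0: no, bacab/b meet in 1. 1a->1: no, baa/b meet in 1. Open state 2: 1a->2.
bc: 1c undefined. 1c->0: no, abcb/b meet in 1. 1c->1: no, aabccc/b meet in 1. 1c->2: ok.
baa: 2a undefined. 2a->0: ok.
bab: 2b undefined. 2b->0: no, abcbbb/caacbb meet in 1 with "b" left. 2b->1: no, abcb/b meet in 1. 2b->2: ok.
bac: 2c undefined. 2c->0: no, bacab/b meet in 1. 2c->1: no, babc/b meet in 1. 2c->2: no, abcbbb/bacbb meet in 2. Open state 3: 2c->3.
acbb: 1b undefined. 1b->0: no, baa/caacbb meet in 0. 1b->1: ok.
baca: 3a undefined. 3a->0: no, bacab/caacbb meet in 1. 3a->1: no, bacab/caacbb meet in 1. 3a->2: ok.
bacb: 3b undefined. 3b->0: ok.
aabccc: 3c undefined. 3c->0: ok.
All examples now run through 4 states with every (state, symbol) defined. Accept strings end in {0,2,3}, Reject strings end in {1}; accept={0,2,3}.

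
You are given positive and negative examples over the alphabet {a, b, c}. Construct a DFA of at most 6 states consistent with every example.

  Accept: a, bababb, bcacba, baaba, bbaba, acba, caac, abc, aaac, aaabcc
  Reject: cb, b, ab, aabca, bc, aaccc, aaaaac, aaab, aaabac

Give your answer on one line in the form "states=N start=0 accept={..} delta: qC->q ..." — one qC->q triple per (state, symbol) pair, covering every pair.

states=5 start=0 accept={1,3} delta: 0a->1 0b->0 0c->0 1a->2 1b->2 1c->0 2a->3 2b->2 2c->1 3a->0 3b->4 3c->1 4a->0 4b->1 4c->2

Grow the machine one transition at a time. Run the examples from 0; the earliest place one falls off (shortest prefix, ties alphabetical) gets sent to the lowest-numbered state that keeps every Accept/Reject pair distinguishable — a pair clashes when both reach the same state with identical unread suffix — and to a fresh state only if none does.
a: 0a undefined. 0a->0: no, abc/bc meet in 0 with "bc" left. Open state 1: 0a->1.
b: 0b undefined. 0b->0: ok.
c: 0c undefined. 0c->0: ok.
aa: 1a undefined. 1a->0: no, a/aabca meet in 1. 1a->1: no, caac/aaaaac meet in 1 with "c" left. Open state 2: 1a->2.
ab: 1b undefined. 1b->0: no, bababb/cb meet in 0. 1b->1: no, a/ab meet in 1. 1b->2: ok.
ac: 1c undefined. 1c->0: ok.
aaa: 2a undefined. 2a->0: no, bababb/cb meet in 0. 2a->1: no, aaac/cb meet in 0. 2a->2: no, bbaba/ab meet in 2. Open state 3: 2a->3.
aab: 2b undefined. 2b->0: no, a/aabca meet in 1. 2b->1: no, a/aabca meet in 1. 2b->2: ok.
aac: 2c undefined. 2c->0: no, a/aabca meet in 1. 2c->1: ok.
aaaa: 3a undefined. 3a->0: ok.
aaab: 3b undefined. 3b->0: no, bababb/cb meet in 0. 3b->1: no, a/aaab meet in 1. 3b->2: no, bababb/ab meet in 2. 3b->3: no, bababb/aaab meet in 3. Open state 4: 3b->4.
aaac: 3c undefined. 3c->0: no, aaac/cb meet in 0. 3c->1: ok.
aaaba: 4a undefined. 4a->0: ok.
aaabc: 4c undefined. 4c->0: no, aaabcc/cb meet in 0. 4c->1: no, aaabcc/cb meet in 0. 4c->2: ok.
bababb: 4b undefined. 4b->0: no, bababb/cb meet in 0. 4b->1: ok.
All examples now run through 5 states with every (state, symbol) defined. Accept strings end in {1,3}, Reject strings end in {0,2,4}; accept={1,3}.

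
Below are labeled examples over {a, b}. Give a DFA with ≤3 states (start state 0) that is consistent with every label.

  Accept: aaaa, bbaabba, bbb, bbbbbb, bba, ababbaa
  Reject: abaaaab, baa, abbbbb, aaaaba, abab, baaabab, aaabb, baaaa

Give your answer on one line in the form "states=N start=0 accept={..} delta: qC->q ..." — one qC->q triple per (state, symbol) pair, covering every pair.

states=3 start=0 accept={0} delta: 0a->0 0b->1 1a->1 1b->2 2a->0 2b->0

Fold the examples into a partial DFA from state 0: repeatedly fix the first undefined (state, symbol) met by the shortest-then-alphabetical prefix, trying targets in increasing order and rejecting any under which an Accept and a Reject string meet in one state with the same remainder; add a state when all current targets are rejected. Accepting states are where Accept strings end.
a: 0a undefined. 0a->0: ok.
b: 0b undefined. 0b->0: no, aaaa/abaaaab meet in 0. Open state 1: 0b->1.
ba: 1a undefined. 1a->0: no, aaaa/baa meet in 0. 1a->1: ok.
bb: 1b undefined. 1b->0: no, aaaa/abaaaab meet in 0. 1b->1: no, bbaabba/abaaaab meet in 1. Open state 2: 1b->2.
bba: 2a undefined. 2a->0: ok.
bbb: 2b undefined. 2b->0: ok.
All examples now run through 3 states with every (state, symbol) defined. Accept strings end in {0}, Reject strings end in {1,2}; accept={0}.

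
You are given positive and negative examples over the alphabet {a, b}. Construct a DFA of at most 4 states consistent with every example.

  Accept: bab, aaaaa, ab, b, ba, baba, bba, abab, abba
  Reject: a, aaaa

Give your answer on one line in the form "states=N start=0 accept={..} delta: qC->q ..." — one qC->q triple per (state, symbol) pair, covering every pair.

states=3 start=0 accept={0,2} delta: 0a->1 0b->2 1a->2 1b->0 2a->0 2b->1

Grow the machine one transition at a time. Run the examples from 0; the earliest place one falls off (shortest prefix, ties alphabetical) gets sent to the lowest-numbered state that keeps every Accept/Reject pair distinguishable — a pair clashes when both reach the same state with identical unread suffix — and to a fresh state only if none does.
a: 0a undefined. 0a->0: no, aaaaa/a meet in 0. Open state 1: 0a->1.
b: 0b undefined. 0b->0: no, ba/a meet in 1. 0b->1: no, b/a meet in 1. Open state 2: 0b->2.
aa: 1a undefined. 1a->0: no, aaaaa/a meet in 1. 1a->1: no, aaaaa/a meet in 1. 1a->2: ok.
ab: 1b undefined. 1b->0: ok.
ba: 2a undefined. 2a->0: ok.
bb: 2b undefined. 2b->0: no, bba/a meet in 1. 2b->1: ok.
All examples now run through 3 states with every (state, symbol) defined. Accept strings end in {0,2}, Reject strings end in {1}; accept={0,2}.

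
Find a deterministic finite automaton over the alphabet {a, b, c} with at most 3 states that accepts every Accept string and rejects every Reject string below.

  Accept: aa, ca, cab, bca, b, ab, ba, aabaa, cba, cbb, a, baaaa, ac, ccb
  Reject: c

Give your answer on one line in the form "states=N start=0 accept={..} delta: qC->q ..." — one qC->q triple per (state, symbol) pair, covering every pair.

Fold the examples into a partial DFA from state 0: repeatedly fix the first undefined (state, symbol) met by the shortest-then-alphabetical prefix, trying targets in increasing order and rejecting any under which an Accept and a Reject string meet in one state with the same remainder; add a state when all current targets are rejected. Accepting states are where Accept strings end.
a: 0a undefined. 0a->0: no, ac/c meet in 0 with "c" left. Open state 1: 0a->1.
b: 0b undefined. 0b->0: ok.
c: 0c undefined. 0c->0: no, b/c meet in 0. 0c->1: no, ba/c meet in 1. Open state 2: 0c->2.
aa: 1a undefined. 1a->0: ok.
ab: 1b undefined. 1b->0: ok.
ac: 1c undefined. 1c->0: ok.
ca: 2a undefined. 2a->0: ok.
cb: 2b undefined. 2b->0: ok.
cc: 2c undefined. 2c->0: ok.
All examples now run through 3 states with every (state, symbol) defined. Accept strings end in {0,1}, Reject strings end in {2}; accept={0,1}.

states=3 start=0 accept={0,1} delta: 0a->1 0b->0 0c->2 1a->0 1b->0 1c->0 2a->0 2b->0 2c->0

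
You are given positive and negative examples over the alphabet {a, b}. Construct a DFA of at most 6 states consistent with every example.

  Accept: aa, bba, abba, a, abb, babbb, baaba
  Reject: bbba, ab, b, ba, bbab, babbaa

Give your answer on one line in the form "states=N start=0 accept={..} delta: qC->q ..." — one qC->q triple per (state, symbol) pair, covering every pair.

Fold the examples into a partial DFA from state 0: repeatedly fix the first undefined (state, symbol) met by the shortest-then-alphabetical prefix, trying targets in increasing order and rejecting any under which an Accept and a Reject string meet in one state with the same remainder; add a state when all current targets are rejected. Accepting states are where Accept strings end.
a: 0a undefined. 0a->0: ok.
b: 0b undefined. 0b->0: no, aa/bbba meet in 0. Open state 1: 0b->1.
ba: 1a undefined. 1a->0: no, aa/ba meet in 0. 1a->1: ok.
bb: 1b undefined. 1b->0: ok.
All examples now run through 2 states with every (state, symbol) defined. Accept strings end in {0}, Reject strings end in {1}; accept={0}.

states=2 start=0 accept={0} delta: 0a->0 0b->1 1a->1 1b->0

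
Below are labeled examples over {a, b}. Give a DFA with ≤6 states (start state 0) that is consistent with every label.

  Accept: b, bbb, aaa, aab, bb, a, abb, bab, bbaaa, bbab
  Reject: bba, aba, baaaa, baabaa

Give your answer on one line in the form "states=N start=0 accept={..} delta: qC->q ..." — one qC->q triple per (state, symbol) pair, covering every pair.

states=4 start=0 accept={0,1} delta: 0a->0 0b->1 1a->2 1b->1 2a->3 2b->0 3a->1 3b->1

Grow the machine one transition at a time. Run the examples from 0; the earliest place one falls off (shortest prefix, ties alphabetical) gets sent to the lowest-numbered state that keeps every Accept/Reject pair distinguishable — a pair clashes when both reach the same state with identical unread suffix — and to a fresh state only if none does.
a: 0a undefined. 0a->0: ok.
b: 0b undefined. 0b->0: no, b/bba meet in 0. Open state 1: 0b->1.
ba: 1a undefined. 1a->0: no, aaa/aba meet in 0. 1a->1: no, b/aba meet in 1. Open state 2: 1a->2.
bb: 1b undefined. 1b->0: no, aaa/bba meet in 0. 1b->1: ok.
baa: 2a undefined. 2a->0: no, aaa/baaaa meet in 0. 2a->1: no, b/baaaa meet in 1. 2a->2: no, bbaaa/bba meet in 2. Open state 3: 2a->3.
bab: 2b undefined. 2b->0: ok.
baaa: 3a undefined. 3a->0: no, aaa/baaaa meet in 0. 3a->1: ok.
baab: 3b undefined. 3b->0: no, aaa/baabaa meet in 0. 3b->1: ok.
All examples now run through 4 states with every (state, symbol) defined. Accept strings end in {0,1}, Reject strings end in {2,3}; accept={0,1}.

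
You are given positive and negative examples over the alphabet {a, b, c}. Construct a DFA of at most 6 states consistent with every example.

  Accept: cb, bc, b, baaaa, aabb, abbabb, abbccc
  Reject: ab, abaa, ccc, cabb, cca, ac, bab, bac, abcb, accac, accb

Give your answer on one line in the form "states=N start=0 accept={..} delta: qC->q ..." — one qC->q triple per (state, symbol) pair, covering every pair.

Fold the examples into a partial DFA from state 0: repeatedly fix the first undefined (state, symbol) met by the shortest-then-alphabetical prefix, trying targets in increasing order and rejecting any under which an Accept and a Reject string meet in one state with the same remainder; add a state when all current targets are rejected. Accepting states are where Accept strings end.
a: 0a undefined. 0a->0: no, b/ab meet in 0 with "b" left. Open state 1: 0a->1.
b: 0b undefined. 0b->0: ok.
c: 0c undefined. 0c->0: no, cb/ccc meet in 0. 0c->1: no, cb/ab meet in 1 with "b" left. Open state 2: 0c->2.
aa: 1a undefined. 1a->0: ok.
ab: 1b undefined. 1b->0: no, cb/abcb meet in 2 with "b" left. 1b->1: ok.
ac: 1c undefined. 1c->0: no, cb/accb meet in 2 with "b" left. 1c->1: no, bc/accac meet in 2. 1c->2: no, cb/abcb meet in 2 with "b" left. Open state 3: 1c->3.
ca: 2a undefined. 2a->0: no, b/cabb meet in 0. 2a->1: ok.
cb: 2b undefined. 2b->0: ok.
cc: 2c undefined. 2c->0: no, bc/ccc meet in 2. 2c->1: no, cb/cca meet in 0. 2c->2: no, bc/ccc meet in 2. 2c->3: ok.
acc: 3c undefined. 3c->0: no, cb/ccc meet in 0. 3c->1: no, bc/accac meet in 2. 3c->2: no, cb/accb meet in 0. 3c->3: no, abbccc/ccc meet in 3. Open state 4: 3c->4.
cca: 3a undefined. 3a->0: no, cb/cca meet in 0. 3a->1: ok.
abcb: 3b undefined. 3b->0: no, cb/abcb meet in 0. 3b->1: ok.
acca: 4a undefined. 4a->0: no, bc/accac meet in 2. 4a->1: ok.
accb: 4b undefined. 4b->0: no, cb/accb meet in 0. 4b->1: ok.
abbccc: 4c undefined. 4c->0: ok.
All examples now run through 5 states with every (state, symbol) defined. Accept strings end in {0,2}, Reject strings end in {1,3,4}; accept={0,2}.

states=5 start=0 accept={0,2} delta: 0a->1 0b->0 0c->2 1a->0 1b->1 1c->3 2a->1 2b->0 2c->3 3a->1 3b->1 3c->4 4a->1 4b->1 4c->0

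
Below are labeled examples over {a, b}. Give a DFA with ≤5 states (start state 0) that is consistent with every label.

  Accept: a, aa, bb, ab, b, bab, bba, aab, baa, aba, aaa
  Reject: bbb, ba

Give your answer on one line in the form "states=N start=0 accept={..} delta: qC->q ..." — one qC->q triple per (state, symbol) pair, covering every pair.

states=5 start=0 accept={0,1,2,4} delta: 0a->1 0b->2 1a->0 1b->0 2a->3 2b->4 3a->0 3b->0 4a->0 4b->3

Grow the machine one transition at a time. Run the examples from 0; the earliest place one falls off (shortest prefix, ties alphabetical) gets sent to the lowest-numbered state that keeps every Accept/Reject pair distinguishable — a pair clashes when both reach the same state with identical unread suffix — and to a fresh state only if none does.
a: 0a undefined. 0a->0: no, aba/ba meet in 0 with "ba" left. Open state 1: 0a->1.
b: 0b undefined. 0b->0: no, a/ba meet in 1. 0b->1: no, aa/ba meet in 1 with "a" left. Open state 2: 0b->2.
aa: 1a undefined. 1a->0: ok.
ab: 1b undefined. 1b->0: ok.
ba: 2a undefined. 2a->0: no, aa/ba meet in 0. 2a->1: no, a/ba meet in 1. 2a->2: no, b/ba meet in 2. Open state 3: 2a->3.
bb: 2b undefined. 2b->0: no, b/bbb meet in 2. 2b->1: no, aa/bbb meet in 0. 2b->2: no, bb/bbb meet in 2. 2b->3: no, bb/ba meet in 3. Open state 4: 2b->4.
baa: 3a undefined. 3a->0: ok.
bab: 3b undefined. 3b->0: ok.
bba: 4a undefined. 4a->0: ok.
bbb: 4b undefined. 4b->0: no, aa/bbb meet in 0. 4b->1: no, a/bbb meet in 1. 4b->2: no, b/bbb meet in 2. 4b->3: ok.
All examples now run through 5 states with every (state, symbol) defined. Accept strings end in {0,1,2,4}, Reject strings end in {3}; accept={0,1,2,4}.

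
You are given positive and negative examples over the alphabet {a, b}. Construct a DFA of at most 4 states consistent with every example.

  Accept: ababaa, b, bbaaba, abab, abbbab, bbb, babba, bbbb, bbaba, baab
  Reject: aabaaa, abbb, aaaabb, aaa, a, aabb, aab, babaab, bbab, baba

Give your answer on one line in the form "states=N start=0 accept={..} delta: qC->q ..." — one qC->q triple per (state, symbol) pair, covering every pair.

states=4 start=0 accept={0,2} delta: 0a->1 0b->2 1a->1 1b->3 2a->2 2b->0 3a->0 3b->1

Fold the examples into a partial DFA from state 0: repeatedly fix the first undefined (state, symbol) met by the shortest-then-alphabetical prefix, trying targets in increasing order and rejecting any under which an Accept and a Reject string meet in one state with the same remainder; add a state when all current targets are rejected. Accepting states are where Accept strings end.
a: 0a undefined. 0a->0: no, b/aab meet in 0 with "b" left. Open state 1: 0a->1.
b: 0b undefined. 0b->0: no, bbaba/baba meet in 1 with "ba" left. 0b->1: no, b/a meet in 1. Open state 2: 0b->2.
aa: 1a undefined. 1a->0: no, b/aab meet in 2. 1a->1: ok.
ab: 1b undefined. 1b->0: no, ababaa/aabaaa meet in 1. 1b->1: no, ababaa/aabaaa meet in 1. 1b->2: no, b/aab meet in 2. Open state 3: 1b->3.
ba: 2a undefined. 2a->0: no, baab/aab meet in 3. 2a->1: no, baab/aab meet in 3. 2a->2: ok.
bb: 2b undefined. 2b->0: ok.
aba: 3a undefined. 3a->0: ok.
abb: 3b undefined. 3b->0: no, ababaa/abbb meet in 2. 3b->1: ok.
All examples now run through 4 states with every (state, symbol) defined. Accept strings end in {0,2}, Reject strings end in {1,3}; accept={0,2}.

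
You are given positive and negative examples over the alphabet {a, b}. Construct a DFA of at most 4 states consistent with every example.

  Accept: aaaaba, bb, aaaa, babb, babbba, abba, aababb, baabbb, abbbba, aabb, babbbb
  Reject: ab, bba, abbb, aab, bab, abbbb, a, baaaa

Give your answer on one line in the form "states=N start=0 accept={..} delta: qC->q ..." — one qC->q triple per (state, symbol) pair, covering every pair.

states=4 start=0 accept={0,3} delta: 0a->1 0b->2 1a->0 1b->1 2a->3 2b->0 3a->2 3b->2

Grow the machine one transition at a time. Run the examples from 0; the earliest place one falls off (shortest prefix, ties alphabetical) gets sent to the lowest-numbered state that keeps every Accept/Reject pair distinguishable — a pair clashes when both reach the same state with identical unread suffix — and to a fresh state only if none does.
a: 0a undefined. 0a->0: no, aaaa/a meet in 0. Open state 1: 0a->1.
b: 0b undefined. 0b->0: no, aaaa/baaaa meet in 1 with "aaa" left. 0b->1: no, bb/ab meet in 1 with "b" left. Open state 2: 0b->2.
aa: 1a undefined. 1a->0: ok.
ab: 1b undefined. 1b->0: no, bb/abbb meet in 2 with "b" left. 1b->1: ok.
ba: 2a undefined. 2a->0: no, baabbb/ab meet in 1. 2a->1: no, aaaaba/ab meet in 1. 2a->2: no, aaaaba/aab meet in 2. Open state 3: 2a->3.
bb: 2b undefined. 2b->0: ok.
baa: 3a undefined. 3a->0: no, bb/baaaa meet in 0. 3a->1: no, baabbb/ab meet in 1. 3a->2: ok.
bab: 3b undefined. 3b->0: no, bb/bab meet in 0. 3b->1: no, babb/ab meet in 1. 3b->2: ok.
All examples now run through 4 states with every (state, symbol) defined. Accept strings end in {0,3}, Reject strings end in {1,2}; accept={0,3}.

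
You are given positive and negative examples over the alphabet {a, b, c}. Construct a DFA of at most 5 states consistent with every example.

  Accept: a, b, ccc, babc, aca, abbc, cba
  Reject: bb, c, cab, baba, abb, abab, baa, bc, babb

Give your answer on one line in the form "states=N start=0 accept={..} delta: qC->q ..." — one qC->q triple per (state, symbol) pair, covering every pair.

State merging on the prefix tree: take the shortest (then alphabetical) example prefix whose next move is undefined and point that move at state 0, else 1, else 2, ...; a target is out if some Accept/Reject pair would then sit in one state with the same input left (inseparable). If every existing state is out, open a new one.
a: 0a undefined. 0a->0: ok.
b: 0b undefined. 0b->0: no, a/bb meet in 0. Open state 1: 0b->1.
c: 0c undefined. 0c->0: no, a/c meet in 0. 0c->1: no, b/c meet in 1. Open state 2: 0c->2.
ba: 1a undefined. 1a->0: no, a/baba meet in 0. 1a->1: no, b/baa meet in 1. 1a->2: no, aca/baa meet in 2 with "a" left. Open state 3: 1a->3.
bb: 1b undefined. 1b->0: no, a/bb meet in 0. 1b->1: no, b/bb meet in 1. 1b->2: ok.
bc: 1c undefined. 1c->0: no, a/bc meet in 0. 1c->1: no, b/bc meet in 1. 1c->2: ok.
ca: 2a undefined. 2a->0: no, b/cab meet in 1. 2a->1: ok.
cb: 2b undefined. 2b->0: ok.
cc: 2c undefined. 2c->0: no, ccc/bb meet in 2. 2c->1: no, ccc/bb meet in 2. 2c->2: no, ccc/bb meet in 2. 2c->3: ok.
baa: 3a undefined. 3a->0: no, a/baa meet in 0. 3a->1: no, b/baa meet in 1. 3a->2: ok.
bab: 3b undefined. 3b->0: no, a/baba meet in 0. 3b->1: no, b/abab meet in 1. 3b->2: no, a/babb meet in 0. 3b->3: no, abbc/abab meet in 3. Open state 4: 3b->4.
ccc: 3c undefined. 3c->0: ok.
baba: 4a undefined. 4a->0: no, a/baba meet in 0. 4a->1: no, b/baba meet in 1. 4a->2: ok.
babb: 4b undefined. 4b->0: no, a/babb meet in 0. 4b->1: no, b/babb meet in 1. 4b->2: ok.
babc: 4c undefined. 4c->0: ok.
All examples now run through 5 states with every (state, symbol) defined. Accept strings end in {0,1,3}, Reject strings end in {2,4}; accept={0,1,3}.

states=5 start=0 accept={0,1,3} delta: 0a->0 0b->1 0c->2 1a->3 1b->2 1c->2 2a->1 2b->0 2c->3 3a->2 3b->4 3c->0 4a->2 4b->2 4c->0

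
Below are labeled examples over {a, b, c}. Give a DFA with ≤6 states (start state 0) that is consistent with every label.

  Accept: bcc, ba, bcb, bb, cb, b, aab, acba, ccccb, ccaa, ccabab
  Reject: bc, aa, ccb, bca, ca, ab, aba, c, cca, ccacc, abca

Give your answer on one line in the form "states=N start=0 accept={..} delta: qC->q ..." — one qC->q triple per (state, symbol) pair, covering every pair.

states=5 start=0 accept={0,1,3} delta: 0a->1 0b->0 0c->2 1a->2 1b->2 1c->0 2a->2 2b->0 2c->3 3a->4 3b->2 3c->0 4a->0 4b->1 4c->0

Fold the examples into a partial DFA from state 0: repeatedly fix the first undefined (state, symbol) met by the shortest-then-alphabetical prefix, trying targets in increasing order and rejecting any under which an Accept and a Reject string meet in one state with the same remainder; add a state when all current targets are rejected. Accepting states are where Accept strings end.
a: 0a undefined. 0a->0: no, ba/aba meet in 0 with "ba" left. Open state 1: 0a->1.
b: 0b undefined. 0b->0: ok.
c: 0c undefined. 0c->0: no, bcc/bc meet in 0. 0c->1: no, ba/bc meet in 1. Open state 2: 0c->2.
aa: 1a undefined. 1a->0: no, bb/aa meet in 0. 1a->1: no, ba/aa meet in 1. 1a->2: ok.
ab: 1b undefined. 1b->0: no, ba/aba meet in 1. 1b->1: no, ba/ab meet in 1. 1b->2: ok.
ac: 1c undefined. 1c->0: ok.
ca: 2a undefined. 2a->0: no, bb/bca meet in 0. 2a->1: no, ba/bca meet in 1. 2a->2: ok.
cb: 2b undefined. 2b->0: ok.
cc: 2c undefined. 2c->0: no, bcc/ccb meet in 0. 2c->1: no, bcb/ccacc meet in 0. 2c->2: no, bcc/bc meet in 2. Open state 3: 2c->3.
cca: 3a undefined. 3a->0: no, bcc/ccacc meet in 3. 3a->1: no, ba/cca meet in 1. 3a->2: no, ccaa/bc meet in 2. 3a->3: no, bcc/cca meet in 3. Open state 4: 3a->4.
ccb: 3b undefined. 3b->0: no, bcb/ccb meet in 0. 3b->1: no, ba/ccb meet in 1. 3b->2: ok.
ccc: 3c undefined. 3c->0: ok.
ccaa: 4a undefined. 4a->0: ok.
ccab: 4b undefined. 4b->0: no, ccabab/bc meet in 2. 4b->1: ok.
ccac: 4c undefined. 4c->0: ok.
All examples now run through 5 states with every (state, symbol) defined. Accept strings end in {0,1,3}, Reject strings end in {2,4}; accept={0,1,3}.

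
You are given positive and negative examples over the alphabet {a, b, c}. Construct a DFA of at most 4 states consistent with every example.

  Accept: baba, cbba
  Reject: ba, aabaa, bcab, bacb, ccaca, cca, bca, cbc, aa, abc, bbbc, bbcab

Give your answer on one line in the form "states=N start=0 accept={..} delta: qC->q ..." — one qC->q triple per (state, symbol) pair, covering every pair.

states=3 start=0 accept={2} delta: 0a->0 0b->1 0c->0 1a->1 1b->2 1c->0 2a->2 2b->0 2c->0

Grow the machine one transition at a time. Run the examples from 0; the earliest place one falls off (shortest prefix, ties alphabetical) gets sent to the lowest-numbered state that keeps every Accept/Reject pair distinguishable — a pair clashes when both reach the same state with identical unread suffix — and to a fresh state only if none does.
a: 0a undefined. 0a->0: ok.
b: 0b undefined. 0b->0: no, baba/ba meet in 0. Open state 1: 0b->1.
c: 0c undefined. 0c->0: ok.
ba: 1a undefined. 1a->0: no, baba/ba meet in 0. 1a->1: ok.
bb: 1b undefined. 1b->0: no, baba/ccaca meet in 0. 1b->1: no, baba/ba meet in 1. Open state 2: 1b->2.
bc: 1c undefined. 1c->0: ok.
bbb: 2b undefined. 2b->0: ok.
bbc: 2c undefined. 2c->0: ok.
baba: 2a undefined. 2a->0: no, baba/ccaca meet in 0. 2a->1: no, baba/ba meet in 1. 2a->2: ok.
All examples now run through 3 states with every (state, symbol) defined. Accept strings end in {2}, Reject strings end in {0,1}; accept={2}.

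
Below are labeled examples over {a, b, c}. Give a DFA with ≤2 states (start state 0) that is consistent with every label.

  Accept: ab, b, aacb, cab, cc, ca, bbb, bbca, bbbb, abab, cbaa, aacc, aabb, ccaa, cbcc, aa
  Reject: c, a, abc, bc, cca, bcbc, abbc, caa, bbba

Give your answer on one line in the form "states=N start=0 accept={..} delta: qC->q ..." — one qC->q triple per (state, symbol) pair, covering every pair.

states=2 start=0 accept={0} delta: 0a->1 0b->0 0c->1 1a->0 1b->0 1c->0

Fold the examples into a partial DFA from state 0: repeatedly fix the first undefined (state, symbol) met by the shortest-then-alphabetical prefix, trying targets in increasing order and rejecting any under which an Accept and a Reject string meet in one state with the same remainder; add a state when all current targets are rejected. Accepting states are where Accept strings end.
a: 0a undefined. 0a->0: no, aa/a meet in 0. Open state 1: 0a->1.
b: 0b undefined. 0b->0: ok.
c: 0c undefined. 0c->0: no, b/c meet in 0. 0c->1: ok.
aa: 1a undefined. 1a->0: ok.
ab: 1b undefined. 1b->0: ok.
cc: 1c undefined. 1c->0: ok.
All examples now run through 2 states with every (state, symbol) defined. Accept strings end in {0}, Reject strings end in {1}; accept={0}.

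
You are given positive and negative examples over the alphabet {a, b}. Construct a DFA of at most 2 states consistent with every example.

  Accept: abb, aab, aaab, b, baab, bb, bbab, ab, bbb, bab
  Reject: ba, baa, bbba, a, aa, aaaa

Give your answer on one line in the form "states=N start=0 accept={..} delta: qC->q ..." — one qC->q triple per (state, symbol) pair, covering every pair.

State merging on the prefix tree: take the shortest (then alphabetical) example prefix whose next move is undefined and point that move at state 0, else 1, else 2, ...; a target is out if some Accept/Reject pair would then sit in one state with the same input left (inseparable). If every existing state is out, open a new one.
a: 0a undefined. 0a->0: ok.
b: 0b undefined. 0b->0: no, abb/ba meet in 0. Open state 1: 0b->1.
ba: 1a undefined. 1a->0: ok.
bb: 1b undefined. 1b->0: no, abb/ba meet in 0. 1b->1: ok.
All examples now run through 2 states with every (state, symbol) defined. Accept strings end in {1}, Reject strings end in {0}; accept={1}.

states=2 start=0 accept={1} delta: 0a->0 0b->1 1a->0 1b->1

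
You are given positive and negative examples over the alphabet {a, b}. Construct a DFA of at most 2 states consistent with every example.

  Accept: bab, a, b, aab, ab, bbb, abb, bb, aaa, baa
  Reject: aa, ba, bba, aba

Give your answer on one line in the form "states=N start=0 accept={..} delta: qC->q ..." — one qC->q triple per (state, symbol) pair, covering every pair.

states=2 start=0 accept={1} delta: 0a->1 0b->1 1a->0 1b->1

Grow the machine one transition at a time. Run the examples from 0; the earliest place one falls off (shortest prefix, ties alphabetical) gets sent to the lowest-numbered state that keeps every Accept/Reject pair distinguishable — a pair clashes when both reach the same state with identical unread suffix — and to a fresh state only if none does.
a: 0a undefined. 0a->0: no, a/aa meet in 0. Open state 1: 0a->1.
b: 0b undefined. 0b->0: no, a/ba meet in 1. 0b->1: ok.
aa: 1a undefined. 1a->0: ok.
ab: 1b undefined. 1b->0: no, bab/bba meet in 1. 1b->1: ok.
All examples now run through 2 states with every (state, symbol) defined. Accept strings end in {1}, Reject strings end in {0}; accept={1}.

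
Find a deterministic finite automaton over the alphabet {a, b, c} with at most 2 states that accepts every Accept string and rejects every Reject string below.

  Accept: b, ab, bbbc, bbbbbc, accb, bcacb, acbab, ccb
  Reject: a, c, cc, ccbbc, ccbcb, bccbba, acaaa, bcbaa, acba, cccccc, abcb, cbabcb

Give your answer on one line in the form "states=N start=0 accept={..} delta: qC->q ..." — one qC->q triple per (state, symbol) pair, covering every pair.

Grow the machine one transition at a time. Run the examples from 0; the earliest place one falls off (shortest prefix, ties alphabetical) gets sent to the lowest-numbered state that keeps every Accept/Reject pair distinguishable — a pair clashes when both reach the same state with identical unread suffix — and to a fresh state only if none does.
a: 0a undefined. 0a->0: ok.
b: 0b undefined. 0b->0: no, b/a meet in 0. Open state 1: 0b->1.
c: 0c undefined. 0c->0: ok.
bb: 1b undefined. 1b->0: ok.
bc: 1c undefined. 1c->0: no, b/ccbcb meet in 1. 1c->1: ok.
bca: 1a undefined. 1a->0: ok.
All examples now run through 2 states with every (state, symbol) defined. Accept strings end in {1}, Reject strings end in {0}; accept={1}.

states=2 start=0 accept={1} delta: 0a->0 0b->1 0c->0 1a->0 1b->0 1c->1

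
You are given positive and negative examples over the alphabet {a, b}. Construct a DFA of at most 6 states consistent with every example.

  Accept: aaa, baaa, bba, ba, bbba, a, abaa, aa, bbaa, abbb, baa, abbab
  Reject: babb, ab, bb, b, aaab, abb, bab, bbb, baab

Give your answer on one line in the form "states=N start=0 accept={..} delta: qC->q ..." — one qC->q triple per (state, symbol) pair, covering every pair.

states=4 start=0 accept={1} delta: 0a->1 0b->0 1a->1 1b->2 2a->0 2b->3 3a->3 3b->1

Grow the machine one transition at a time. Run the examples from 0; the earliest place one falls off (shortest prefix, ties alphabetical) gets sent to the lowest-numbered state that keeps every Accept/Reject pair distinguishable — a pair clashes when both reach the same state with identical unread suffix — and to a fresh state only if none does.
a: 0a undefined. 0a->0: no, abbb/bbb meet in 0 with "bbb" left. Open state 1: 0a->1.
b: 0b undefined. 0b->0: ok.
aa: 1a undefined. 1a->0: no, aa/bb meet in 0. 1a->1: ok.
ab: 1b undefined. 1b->0: no, abbb/babb meet in 0. 1b->1: no, aaa/babb meet in 1. Open state 2: 1b->2.
aba: 2a undefined. 2a->0: ok.
abb: 2b undefined. 2b->0: no, abbb/babb meet in 0. 2b->1: no, aaa/babb meet in 1. 2b->2: no, abbb/babb meet in 2. Open state 3: 2b->3.
abba: 3a undefined. 3a->0: no, abbab/bb meet in 0. 3a->1: no, abbab/ab meet in 2. 3a->2: no, abbab/babb meet in 3. 3a->3: ok.
abbb: 3b undefined. 3b->0: no, abbb/bb meet in 0. 3b->1: ok.
All examples now run through 4 states with every (state, symbol) defined. Accept strings end in {1}, Reject strings end in {0,2,3}; accept={1}.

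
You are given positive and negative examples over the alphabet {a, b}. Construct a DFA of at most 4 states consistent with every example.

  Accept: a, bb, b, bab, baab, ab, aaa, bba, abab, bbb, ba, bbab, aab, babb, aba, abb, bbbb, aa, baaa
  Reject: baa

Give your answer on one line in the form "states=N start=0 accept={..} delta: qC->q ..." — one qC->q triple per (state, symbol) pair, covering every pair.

states=4 start=0 accept={0,1,2} delta: 0a->0 0b->1 1a->2 1b->0 2a->3 2b->0 3a->0 3b->0

Fold the examples into a partial DFA from state 0: repeatedly fix the first undefined (state, symbol) met by the shortest-then-alphabetical prefix, trying targets in increasing order and rejecting any under which an Accept and a Reject string meet in one state with the same remainder; add a state when all current targets are rejected. Accepting states are where Accept strings end.
a: 0a undefined. 0a->0: ok.
b: 0b undefined. 0b->0: no, a/baa meet in 0. Open state 1: 0b->1.
ba: 1a undefined. 1a->0: no, a/baa meet in 0. 1a->1: no, b/baa meet in 1. Open state 2: 1a->2.
bb: 1b undefined. 1b->0: ok.
baa: 2a undefined. 2a->0: no, a/baa meet in 0. 2a->1: no, b/baa meet in 1. 2a->2: no, ba/baa meet in 2. Open state 3: 2a->3.
bab: 2b undefined. 2b->0: ok.
baaa: 3a undefined. 3a->0: ok.
baab: 3b undefined. 3b->0: ok.
All examples now run through 4 states with every (state, symbol) defined. Accept strings end in {0,1,2}, Reject strings end in {3}; accept={0,1,2}.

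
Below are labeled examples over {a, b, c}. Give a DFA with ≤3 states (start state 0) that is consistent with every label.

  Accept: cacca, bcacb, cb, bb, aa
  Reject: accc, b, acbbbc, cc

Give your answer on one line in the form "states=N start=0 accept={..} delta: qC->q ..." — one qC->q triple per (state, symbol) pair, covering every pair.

State merging on the prefix tree: take the shortest (then alphabetical) example prefix whose next move is undefined and point that move at state 0, else 1, else 2, ...; a target is out if some Accept/Reject pair would then sit in one state with the same input left (inseparable). If every existing state is out, open a new one.
a: 0a undefined. 0a->0: ok.
b: 0b undefined. 0b->0: no, bb/b meet in 0. Open state 1: 0b->1.
c: 0c undefined. 0c->0: no, cacca/accc meet in 0. 0c->1: ok.
bb: 1b undefined. 1b->0: ok.
bc: 1c undefined. 1c->0: no, bcacb/cc meet in 0. 1c->1: ok.
ca: 1a undefined. 1a->0: ok.
All examples now run through 2 states with every (state, symbol) defined. Accept strings end in {0}, Reject strings end in {1}; accept={0}.

states=2 start=0 accept={0} delta: 0a->0 0b->1 0c->1 1a->0 1b->0 1c->1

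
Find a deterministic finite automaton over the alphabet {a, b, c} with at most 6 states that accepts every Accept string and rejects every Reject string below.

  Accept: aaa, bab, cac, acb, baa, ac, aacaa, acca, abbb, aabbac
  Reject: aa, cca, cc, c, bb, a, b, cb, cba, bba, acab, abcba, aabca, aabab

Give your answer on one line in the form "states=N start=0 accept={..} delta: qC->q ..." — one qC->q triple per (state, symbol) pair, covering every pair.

Grow the machine one transition at a time. Run the examples from 0; the earliest place one falls off (shortest prefix, ties alphabetical) gets sent to the lowest-numbered state that keeps every Accept/Reject pair distinguishable — a pair clashes when both reach the same state with identical unread suffix — and to a fresh state only if none does.
a: 0a undefined. 0a->0: no, aaa/aa meet in 0. Open state 1: 0a->1.
b: 0b undefined. 0b->0: no, baa/aa meet in 1 with "a" left. 0b->1: ok.
c: 0c undefined. 0c->0: ok.
aa: 1a undefined. 1a->0: no, aaa/cca meet in 1. 1a->1: no, aaa/aa meet in 1. Open state 2: 1a->2.
ab: 1b undefined. 1b->0: no, abbb/cc meet in 0. 1b->1: no, abbb/cca meet in 1. 1b->2: no, aaa/bba meet in 2 with "a" left. Open state 3: 1b->3.
ac: 1c undefined. 1c->0: no, cac/cc meet in 0. 1c->1: no, bab/acab meet in 2 with "b" left. 1c->2: no, cac/aa meet in 2. 1c->3: no, cac/bb meet in 3. Open state 4: 1c->4.
aaa: 2a undefined. 2a->0: no, aaa/cc meet in 0. 2a->1: no, aaa/cca meet in 1. 2a->2: no, aaa/aa meet in 2. 2a->3: no, aaa/bb meet in 3. 2a->4: ok.
aab: 2b undefined. 2b->0: no, bab/cc meet in 0. 2b->1: no, bab/cca meet in 1. 2b->2: no, bab/aa meet in 2. 2b->3: no, bab/bb meet in 3. 2b->4: no, acca/aabca meet in 4 with "ca" left. Open state 5: 2b->5.
aac: 2c undefined. 2c->0: no, aacaa/aa meet in 2. 2c->1: ok.
abb: 3b undefined. 3b->0: no, abbb/cca meet in 1. 3b->1: no, abbb/bb meet in 3. 3b->2: ok.
abc: 3c undefined. 3c->0: ok.
aca: 4a undefined. 4a->0: ok.
acb: 4b undefined. 4b->0: no, acb/cc meet in 0. 4b->1: no, acb/cca meet in 1. 4b->2: no, acb/aa meet in 2. 4b->3: no, acb/bb meet in 3. 4b->4: ok.
acc: 4c undefined. 4c->0: no, acca/cca meet in 1. 4c->1: no, acca/aa meet in 2. 4c->2: ok.
bba: 3a undefined. 3a->0: ok.
aaba: 5a undefined. 5a->0: ok.
aabb: 5b undefined. 5b->0: ok.
aabc: 5c undefined. 5c->0: ok.
All examples now run through 6 states with every (state, symbol) defined. Accept strings end in {4,5}, Reject strings end in {0,1,2,3}; accept={4,5}.

states=6 start=0 accept={4,5} delta: 0a->1 0b->1 0c->0 1a->2 1b->3 1c->4 2a->4 2b->5 2c->1 3a->0 3b->2 3c->0 4a->0 4b->4 4c->2 5a->0 5b->0 5c->0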